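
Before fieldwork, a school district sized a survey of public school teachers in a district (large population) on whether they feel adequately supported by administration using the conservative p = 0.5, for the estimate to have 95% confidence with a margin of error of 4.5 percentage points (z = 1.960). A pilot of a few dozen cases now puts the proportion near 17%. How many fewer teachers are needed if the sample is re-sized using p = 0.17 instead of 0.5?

207

Conservative (p = 0.5): n = 1.960² × 0.25 / 0.045² ≈ 474.27 → 475.
Using p = 0.17: p(1−p) = 0.1411, so n = 1.960² × 0.1411 / 0.045² ≈ 267.68 → 268.
Reduction: 475 − 268 = 207.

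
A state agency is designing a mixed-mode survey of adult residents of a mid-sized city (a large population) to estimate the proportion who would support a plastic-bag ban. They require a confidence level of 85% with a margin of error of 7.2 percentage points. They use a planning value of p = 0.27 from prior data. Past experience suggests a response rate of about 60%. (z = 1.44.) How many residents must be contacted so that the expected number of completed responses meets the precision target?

Completed interviews needed: n₀ = 1.44² × 0.1971 / 0.072² ≈ 78.84 → 79.
At a 60% response rate, contacts needed = 79 / 0.60 ≈ 131.67 → 132.

132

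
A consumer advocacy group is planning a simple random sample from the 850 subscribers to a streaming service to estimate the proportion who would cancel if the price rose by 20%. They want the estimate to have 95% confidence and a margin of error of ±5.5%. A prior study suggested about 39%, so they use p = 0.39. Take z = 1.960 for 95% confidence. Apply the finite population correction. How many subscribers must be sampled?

224

Unadjusted: n₀ = 1.960² × 0.39 × 0.61 / 0.055² ≈ 302.12, so n₀ = 303.
Finite population correction with N = 850: n = n₀ / (1 + (n₀−1)/N) = 303 / (1 + 302/850) = 303 / 1.3553 ≈ 223.57.
Rounding up, n = 224.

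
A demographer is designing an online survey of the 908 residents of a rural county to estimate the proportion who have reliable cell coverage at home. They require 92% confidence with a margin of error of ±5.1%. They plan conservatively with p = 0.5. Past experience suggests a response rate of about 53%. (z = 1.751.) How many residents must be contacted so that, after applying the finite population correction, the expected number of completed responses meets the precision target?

Completed interviews needed (unadjusted): n₀ = 1.751² × 0.2500 / 0.051² ≈ 294.69 → 295.
FPC for N = 908: n = 295 / (1 + 294/908) = 295 / 1.3238 ≈ 222.85 → 223.
At a 53% response rate, contacts needed = 223 / 0.53 ≈ 420.75 → 421.

421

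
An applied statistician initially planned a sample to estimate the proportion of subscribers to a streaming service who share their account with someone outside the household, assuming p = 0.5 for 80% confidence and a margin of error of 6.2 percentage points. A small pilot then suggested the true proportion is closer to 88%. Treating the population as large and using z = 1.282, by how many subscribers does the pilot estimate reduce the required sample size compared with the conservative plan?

61

Conservative (p = 0.5): n = 1.282² × 0.25 / 0.062² ≈ 106.89 → 107.
Using p = 0.88: p(1−p) = 0.1056, so n = 1.282² × 0.1056 / 0.062² ≈ 45.15 → 46.
Reduction: 107 − 46 = 61.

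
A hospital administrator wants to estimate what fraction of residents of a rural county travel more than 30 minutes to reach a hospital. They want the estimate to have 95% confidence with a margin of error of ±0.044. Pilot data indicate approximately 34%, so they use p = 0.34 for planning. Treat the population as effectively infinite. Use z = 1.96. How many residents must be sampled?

With p = 0.34, p(1−p) = 0.2244.
n = z²·p(1−p)/E² = 1.96² × 0.2244 / 0.044² = 3.8416 × 0.2244 / 0.001936 ≈ 445.28.
Rounding up gives n = 446.

446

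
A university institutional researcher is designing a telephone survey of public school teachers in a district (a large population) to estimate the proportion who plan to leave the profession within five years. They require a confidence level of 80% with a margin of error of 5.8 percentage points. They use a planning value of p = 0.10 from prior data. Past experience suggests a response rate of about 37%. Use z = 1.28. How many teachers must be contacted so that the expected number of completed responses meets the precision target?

119

Completed interviews needed: n₀ = 1.28² × 0.0900 / 0.058² ≈ 43.83 → 44.
At a 37% response rate, contacts needed = 44 / 0.37 ≈ 118.92 → 119.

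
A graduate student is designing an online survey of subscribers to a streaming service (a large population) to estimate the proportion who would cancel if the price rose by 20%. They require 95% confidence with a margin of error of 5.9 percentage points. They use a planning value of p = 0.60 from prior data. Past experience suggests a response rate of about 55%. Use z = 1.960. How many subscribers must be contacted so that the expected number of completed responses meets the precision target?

Completed interviews needed: n₀ = 1.960² × 0.2400 / 0.059² ≈ 264.86 → 265.
At a 55% response rate, contacts needed = 265 / 0.55 ≈ 481.82 → 482.

482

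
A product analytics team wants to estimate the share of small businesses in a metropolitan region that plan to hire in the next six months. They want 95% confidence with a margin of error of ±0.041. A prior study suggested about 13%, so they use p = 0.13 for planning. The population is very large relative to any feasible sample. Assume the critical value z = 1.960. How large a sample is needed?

With p = 0.13, p(1−p) = 0.1131.
n = z²·p(1−p)/E² = 1.960² × 0.1131 / 0.041² = 3.8416 × 0.1131 / 0.001681 ≈ 258.47.
Rounding up gives n = 259.

259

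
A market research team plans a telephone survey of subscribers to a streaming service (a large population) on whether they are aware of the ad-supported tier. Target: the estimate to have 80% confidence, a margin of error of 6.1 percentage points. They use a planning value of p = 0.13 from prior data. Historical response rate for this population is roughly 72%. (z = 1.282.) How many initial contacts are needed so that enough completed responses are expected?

70

Completed interviews needed: n₀ = 1.282² × 0.1131 / 0.061² ≈ 49.96 → 50.
At a 72% response rate, contacts needed = 50 / 0.72 ≈ 69.44 → 70.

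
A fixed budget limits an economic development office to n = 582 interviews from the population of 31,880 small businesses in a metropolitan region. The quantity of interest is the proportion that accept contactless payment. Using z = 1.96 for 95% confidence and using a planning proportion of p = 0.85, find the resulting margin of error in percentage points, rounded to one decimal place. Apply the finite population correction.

2.9

Finite-population factor: (N−n)/(N−1) = (31880−582)/(31880−1) = 0.9818.
SE(p̂) = √[p(1−p)/n · (N−n)/(N−1)] = √[0.1275/582 × 0.9818] = 0.01467.
E = z × SE = 1.96 × 0.01467 = 0.02874 ≈ 2.9 percentage points.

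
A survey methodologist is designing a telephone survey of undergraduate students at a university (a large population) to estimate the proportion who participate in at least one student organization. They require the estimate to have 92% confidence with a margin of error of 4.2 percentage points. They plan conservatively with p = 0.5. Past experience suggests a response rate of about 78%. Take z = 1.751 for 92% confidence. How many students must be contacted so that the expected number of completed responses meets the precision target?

558

Completed interviews needed: n₀ = 1.751² × 0.2500 / 0.042² ≈ 434.52 → 435.
At a 78% response rate, contacts needed = 435 / 0.78 ≈ 557.69 → 558.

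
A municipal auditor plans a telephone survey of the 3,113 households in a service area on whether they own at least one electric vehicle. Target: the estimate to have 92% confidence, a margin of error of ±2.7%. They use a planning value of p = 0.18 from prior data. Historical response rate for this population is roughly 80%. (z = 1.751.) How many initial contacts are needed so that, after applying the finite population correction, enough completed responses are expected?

Completed interviews needed (unadjusted): n₀ = 1.751² × 0.1476 / 0.027² ≈ 620.77 → 621.
FPC for N = 3,113: n = 621 / (1 + 620/3113) = 621 / 1.1992 ≈ 517.86 → 518.
At an 80% response rate, contacts needed = 518 / 0.80 ≈ 647.50 → 648.

648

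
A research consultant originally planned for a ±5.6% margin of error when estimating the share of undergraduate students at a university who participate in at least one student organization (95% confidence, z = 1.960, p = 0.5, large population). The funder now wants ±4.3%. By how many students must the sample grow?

At ±5.6%: n = 1.960² × 0.2500 / 0.056² ≈ 306.25 → 307.
At ±4.3%: n = 1.960² × 0.2500 / 0.043² ≈ 519.42 → 520.
Additional respondents: 520 − 307 = 213.

213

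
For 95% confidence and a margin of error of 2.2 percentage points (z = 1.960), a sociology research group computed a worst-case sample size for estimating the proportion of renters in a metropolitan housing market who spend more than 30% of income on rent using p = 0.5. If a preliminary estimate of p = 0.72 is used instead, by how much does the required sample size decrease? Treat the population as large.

Conservative (p = 0.5): n = 1.960² × 0.25 / 0.022² ≈ 1984.30 → 1985.
Using p = 0.72: p(1−p) = 0.2016, so n = 1.960² × 0.2016 / 0.022² ≈ 1600.14 → 1601.
Reduction: 1985 − 1601 = 384.

384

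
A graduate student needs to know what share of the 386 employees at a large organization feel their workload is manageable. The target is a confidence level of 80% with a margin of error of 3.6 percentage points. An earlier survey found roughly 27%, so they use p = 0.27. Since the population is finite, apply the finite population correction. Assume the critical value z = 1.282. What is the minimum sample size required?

152

Unadjusted: n₀ = 1.282² × 0.27 × 0.73 / 0.036² ≈ 249.95, so n₀ = 250.
Finite population correction with N = 386: n = n₀ / (1 + (n₀−1)/N) = 250 / (1 + 249/386) = 250 / 1.6451 ≈ 151.97.
Rounding up, n = 152.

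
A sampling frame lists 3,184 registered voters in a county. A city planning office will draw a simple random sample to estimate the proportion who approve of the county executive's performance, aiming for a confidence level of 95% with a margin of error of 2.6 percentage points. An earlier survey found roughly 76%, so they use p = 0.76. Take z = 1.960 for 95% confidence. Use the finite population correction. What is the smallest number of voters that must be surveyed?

783

Unadjusted: n₀ = 1.960² × 0.76 × 0.24 / 0.026² ≈ 1036.55, so n₀ = 1037.
Finite population correction with N = 3,184: n = n₀ / (1 + (n₀−1)/N) = 1037 / (1 + 1036/3184) = 1037 / 1.3254 ≈ 782.42.
Rounding up, n = 783.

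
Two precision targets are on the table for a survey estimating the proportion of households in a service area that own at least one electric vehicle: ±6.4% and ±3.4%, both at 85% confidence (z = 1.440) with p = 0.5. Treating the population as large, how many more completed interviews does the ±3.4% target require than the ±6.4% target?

322

At ±6.4%: n = 1.440² × 0.2500 / 0.064² ≈ 126.56 → 127.
At ±3.4%: n = 1.440² × 0.2500 / 0.034² ≈ 448.44 → 449.
Additional respondents: 449 − 127 = 322.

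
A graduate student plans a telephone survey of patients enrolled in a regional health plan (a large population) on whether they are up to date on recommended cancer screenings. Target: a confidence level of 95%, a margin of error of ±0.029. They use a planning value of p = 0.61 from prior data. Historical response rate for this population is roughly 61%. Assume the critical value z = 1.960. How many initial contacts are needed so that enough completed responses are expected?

1782

Completed interviews needed: n₀ = 1.960² × 0.2379 / 0.029² ≈ 1086.70 → 1087.
At a 61% response rate, contacts needed = 1087 / 0.61 ≈ 1781.97 → 1782.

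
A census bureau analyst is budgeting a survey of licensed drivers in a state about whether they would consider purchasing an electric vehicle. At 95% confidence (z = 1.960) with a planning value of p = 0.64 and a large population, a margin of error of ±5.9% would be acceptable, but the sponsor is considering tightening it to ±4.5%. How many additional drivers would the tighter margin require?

At ±5.9%: n = 1.960² × 0.2304 / 0.059² ≈ 254.27 → 255.
At ±4.5%: n = 1.960² × 0.2304 / 0.045² ≈ 437.09 → 438.
Additional respondents: 438 − 255 = 183.

183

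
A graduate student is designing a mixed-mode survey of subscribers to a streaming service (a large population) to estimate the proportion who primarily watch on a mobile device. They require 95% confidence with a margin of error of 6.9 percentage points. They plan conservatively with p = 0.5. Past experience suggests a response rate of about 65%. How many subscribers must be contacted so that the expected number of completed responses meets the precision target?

For 95% confidence, z = 1.96.
Completed interviews needed: n₀ = 1.96² × 0.2500 / 0.069² ≈ 201.72 → 202.
At a 65% response rate, contacts needed = 202 / 0.65 ≈ 310.77 → 311.

311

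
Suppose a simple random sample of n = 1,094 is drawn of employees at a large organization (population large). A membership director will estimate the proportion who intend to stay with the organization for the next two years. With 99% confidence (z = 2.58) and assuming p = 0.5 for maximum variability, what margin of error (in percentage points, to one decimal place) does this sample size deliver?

3.9

SE(p̂) = √[p(1−p)/n] = √[0.2500/1094] = 0.01512.
E = z × SE = 2.58 × 0.01512 = 0.03900, or 3.9 percentage points.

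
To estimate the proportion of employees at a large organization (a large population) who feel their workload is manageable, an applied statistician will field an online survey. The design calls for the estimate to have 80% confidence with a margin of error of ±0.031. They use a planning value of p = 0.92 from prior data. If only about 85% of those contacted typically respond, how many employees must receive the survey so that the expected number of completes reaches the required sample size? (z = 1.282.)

149

Completed interviews needed: n₀ = 1.282² × 0.0736 / 0.031² ≈ 125.87 → 126.
At an 85% response rate, contacts needed = 126 / 0.85 ≈ 148.24 → 149.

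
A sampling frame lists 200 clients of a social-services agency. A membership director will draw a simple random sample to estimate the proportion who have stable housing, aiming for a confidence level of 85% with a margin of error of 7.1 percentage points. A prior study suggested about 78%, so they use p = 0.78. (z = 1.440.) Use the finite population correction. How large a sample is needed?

Unadjusted: n₀ = 1.440² × 0.78 × 0.22 / 0.071² ≈ 70.59, so n₀ = 71.
Finite population correction with N = 200: n = n₀ / (1 + (n₀−1)/N) = 71 / (1 + 70/200) = 71 / 1.3500 ≈ 52.59.
Rounding up, n = 53.

53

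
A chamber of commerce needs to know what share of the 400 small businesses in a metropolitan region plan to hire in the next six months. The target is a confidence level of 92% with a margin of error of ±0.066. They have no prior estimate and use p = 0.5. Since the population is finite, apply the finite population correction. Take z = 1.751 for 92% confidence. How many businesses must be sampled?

Unadjusted: n₀ = 1.751² × 0.50 × 0.50 / 0.066² ≈ 175.96, so n₀ = 176.
Finite population correction with N = 400: n = n₀ / (1 + (n₀−1)/N) = 176 / (1 + 175/400) = 176 / 1.4375 ≈ 122.43.
Rounding up, n = 123.

123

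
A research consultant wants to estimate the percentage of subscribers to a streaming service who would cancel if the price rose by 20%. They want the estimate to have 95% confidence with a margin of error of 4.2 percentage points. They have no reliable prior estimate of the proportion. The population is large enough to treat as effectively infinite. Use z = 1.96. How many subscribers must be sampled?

With no prior estimate, use p = 0.5, giving p(1−p) = 0.25.
n = z²·p(1−p)/E² = 1.96² × 0.2500 / 0.042² = 3.8416 × 0.2500 / 0.001764 ≈ 544.44.
Rounding up gives n = 545.

545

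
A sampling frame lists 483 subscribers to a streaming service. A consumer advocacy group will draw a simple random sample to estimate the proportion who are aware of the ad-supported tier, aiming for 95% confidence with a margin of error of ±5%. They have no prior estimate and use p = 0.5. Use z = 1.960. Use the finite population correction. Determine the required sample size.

Unadjusted: n₀ = 1.960² × 0.50 × 0.50 / 0.050² ≈ 384.16, so n₀ = 385.
Finite population correction with N = 483: n = n₀ / (1 + (n₀−1)/N) = 385 / (1 + 384/483) = 385 / 1.7950 ≈ 214.48.
Rounding up, n = 215.

215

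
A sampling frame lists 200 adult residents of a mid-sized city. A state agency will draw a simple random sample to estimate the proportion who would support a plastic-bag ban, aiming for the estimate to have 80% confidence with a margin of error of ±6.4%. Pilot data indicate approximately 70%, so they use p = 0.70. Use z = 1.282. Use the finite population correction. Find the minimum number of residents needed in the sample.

60

Unadjusted: n₀ = 1.282² × 0.70 × 0.30 / 0.064² ≈ 84.26, so n₀ = 85.
Finite population correction with N = 200: n = n₀ / (1 + (n₀−1)/N) = 85 / (1 + 84/200) = 85 / 1.4200 ≈ 59.86.
Rounding up, n = 60.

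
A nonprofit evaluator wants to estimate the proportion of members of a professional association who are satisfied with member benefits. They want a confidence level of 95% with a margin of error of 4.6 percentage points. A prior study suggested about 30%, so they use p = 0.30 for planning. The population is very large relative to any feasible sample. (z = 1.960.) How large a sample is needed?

382

With p = 0.30, p(1−p) = 0.2100.
n = z²·p(1−p)/E² = 1.960² × 0.2100 / 0.046² = 3.8416 × 0.2100 / 0.002116 ≈ 381.26.
Rounding up gives n = 382.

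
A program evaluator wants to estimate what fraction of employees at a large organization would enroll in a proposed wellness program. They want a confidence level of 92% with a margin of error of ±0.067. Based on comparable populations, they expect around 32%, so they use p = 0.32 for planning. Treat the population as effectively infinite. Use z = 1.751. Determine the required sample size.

149

With p = 0.32, p(1−p) = 0.2176.
n = z²·p(1−p)/E² = 1.751² × 0.2176 / 0.067² = 3.0660 × 0.2176 / 0.004489 ≈ 148.62.
Rounding up gives n = 149.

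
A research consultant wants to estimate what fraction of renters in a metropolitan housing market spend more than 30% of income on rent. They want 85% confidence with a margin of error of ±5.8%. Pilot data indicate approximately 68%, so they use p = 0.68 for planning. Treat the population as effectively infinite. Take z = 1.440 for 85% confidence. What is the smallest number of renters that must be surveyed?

With p = 0.68, p(1−p) = 0.2176.
n = z²·p(1−p)/E² = 1.440² × 0.2176 / 0.058² = 2.0736 × 0.2176 / 0.003364 ≈ 134.13.
Rounding up gives n = 135.

135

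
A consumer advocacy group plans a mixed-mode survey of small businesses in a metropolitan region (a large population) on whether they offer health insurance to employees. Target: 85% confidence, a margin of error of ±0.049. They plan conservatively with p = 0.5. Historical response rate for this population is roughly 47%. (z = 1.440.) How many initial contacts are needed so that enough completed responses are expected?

460

Completed interviews needed: n₀ = 1.440² × 0.2500 / 0.049² ≈ 215.91 → 216.
At a 47% response rate, contacts needed = 216 / 0.47 ≈ 459.57 → 460.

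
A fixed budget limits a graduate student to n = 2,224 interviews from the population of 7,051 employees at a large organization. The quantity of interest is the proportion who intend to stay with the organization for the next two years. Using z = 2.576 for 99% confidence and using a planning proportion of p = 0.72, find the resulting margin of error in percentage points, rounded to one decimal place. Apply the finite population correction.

Finite-population factor: (N−n)/(N−1) = (7051−2224)/(7051−1) = 0.6847.
SE(p̂) = √[p(1−p)/n · (N−n)/(N−1)] = √[0.2016/2224 × 0.6847] = 0.00788.
E = z × SE = 2.576 × 0.00788 = 0.02029 ≈ 2.0 percentage points.

2.0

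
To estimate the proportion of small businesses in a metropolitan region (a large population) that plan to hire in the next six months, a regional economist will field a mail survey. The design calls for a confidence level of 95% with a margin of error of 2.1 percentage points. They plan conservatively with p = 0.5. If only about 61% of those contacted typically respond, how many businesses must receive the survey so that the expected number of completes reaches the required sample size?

3571

For 95% confidence, z = 1.960.
Completed interviews needed: n₀ = 1.960² × 0.2500 / 0.021² ≈ 2177.78 → 2178.
At a 61% response rate, contacts needed = 2178 / 0.61 ≈ 3570.49 → 3571.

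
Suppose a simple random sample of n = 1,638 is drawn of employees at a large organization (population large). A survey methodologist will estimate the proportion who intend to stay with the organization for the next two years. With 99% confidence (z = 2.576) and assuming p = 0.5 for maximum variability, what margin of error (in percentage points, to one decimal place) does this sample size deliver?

3.2

SE(p̂) = √[p(1−p)/n] = √[0.2500/1638] = 0.01235.
E = z × SE = 2.576 × 0.01235 = 0.03182, or 3.2 percentage points.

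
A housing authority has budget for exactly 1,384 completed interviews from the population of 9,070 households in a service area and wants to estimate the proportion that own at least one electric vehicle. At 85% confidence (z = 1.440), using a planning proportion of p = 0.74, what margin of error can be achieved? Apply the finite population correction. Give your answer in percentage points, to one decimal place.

1.6

Finite-population factor: (N−n)/(N−1) = (9070−1384)/(9070−1) = 0.8475.
SE(p̂) = √[p(1−p)/n · (N−n)/(N−1)] = √[0.1924/1384 × 0.8475] = 0.01085.
E = z × SE = 1.440 × 0.01085 = 0.01563 ≈ 1.6 percentage points.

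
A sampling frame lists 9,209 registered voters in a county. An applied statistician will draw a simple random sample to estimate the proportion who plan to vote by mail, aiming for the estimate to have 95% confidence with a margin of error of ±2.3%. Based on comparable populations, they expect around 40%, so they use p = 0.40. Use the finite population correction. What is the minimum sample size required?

For 95% confidence, z = 1.96.
Unadjusted: n₀ = 1.96² × 0.40 × 0.60 / 0.023² ≈ 1742.88, so n₀ = 1743.
Finite population correction with N = 9,209: n = n₀ / (1 + (n₀−1)/N) = 1743 / (1 + 1742/9209) = 1743 / 1.1892 ≈ 1465.74.
Rounding up, n = 1466.

1466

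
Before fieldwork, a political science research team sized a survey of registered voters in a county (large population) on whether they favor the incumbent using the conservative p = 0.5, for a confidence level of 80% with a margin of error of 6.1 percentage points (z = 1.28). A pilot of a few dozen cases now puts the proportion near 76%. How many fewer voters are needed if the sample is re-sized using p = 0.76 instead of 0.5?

30

Conservative (p = 0.5): n = 1.28² × 0.25 / 0.061² ≈ 110.08 → 111.
Using p = 0.76: p(1−p) = 0.1824, so n = 1.28² × 0.1824 / 0.061² ≈ 80.31 → 81.
Reduction: 111 − 81 = 30.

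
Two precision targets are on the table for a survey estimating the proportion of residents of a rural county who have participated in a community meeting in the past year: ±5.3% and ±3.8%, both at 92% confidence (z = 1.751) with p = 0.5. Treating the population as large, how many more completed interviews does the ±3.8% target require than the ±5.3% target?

At ±5.3%: n = 1.751² × 0.2500 / 0.053² ≈ 272.87 → 273.
At ±3.8%: n = 1.751² × 0.2500 / 0.038² ≈ 530.82 → 531.
Additional respondents: 531 − 273 = 258.

258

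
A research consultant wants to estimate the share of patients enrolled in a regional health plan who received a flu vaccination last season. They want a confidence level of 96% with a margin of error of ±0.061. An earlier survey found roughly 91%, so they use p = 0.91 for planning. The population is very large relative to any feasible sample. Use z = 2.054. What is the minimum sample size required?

With p = 0.91, p(1−p) = 0.0819.
n = z²·p(1−p)/E² = 2.054² × 0.0819 / 0.061² = 4.2189 × 0.0819 / 0.003721 ≈ 92.86.
Rounding up gives n = 93.

93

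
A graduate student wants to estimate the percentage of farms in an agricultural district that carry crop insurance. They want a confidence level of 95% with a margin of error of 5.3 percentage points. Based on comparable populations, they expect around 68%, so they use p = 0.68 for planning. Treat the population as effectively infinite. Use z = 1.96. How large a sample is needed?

298

With p = 0.68, p(1−p) = 0.2176.
n = z²·p(1−p)/E² = 1.96² × 0.2176 / 0.053² = 3.8416 × 0.2176 / 0.002809 ≈ 297.59.
Rounding up gives n = 298.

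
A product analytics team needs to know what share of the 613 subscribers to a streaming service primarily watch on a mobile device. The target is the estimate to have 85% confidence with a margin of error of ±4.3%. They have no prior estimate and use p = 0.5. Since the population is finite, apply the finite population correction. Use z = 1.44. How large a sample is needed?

Unadjusted: n₀ = 1.44² × 0.50 × 0.50 / 0.043² ≈ 280.37, so n₀ = 281.
Finite population correction with N = 613: n = n₀ / (1 + (n₀−1)/N) = 281 / (1 + 280/613) = 281 / 1.4568 ≈ 192.89.
Rounding up, n = 193.

193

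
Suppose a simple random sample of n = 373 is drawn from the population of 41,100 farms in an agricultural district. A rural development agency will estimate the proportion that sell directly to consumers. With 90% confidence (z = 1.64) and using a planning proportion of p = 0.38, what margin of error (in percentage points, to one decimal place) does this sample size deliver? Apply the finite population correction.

Finite-population factor: (N−n)/(N−1) = (41100−373)/(41100−1) = 0.9909.
SE(p̂) = √[p(1−p)/n · (N−n)/(N−1)] = √[0.2356/373 × 0.9909] = 0.02502.
E = z × SE = 1.64 × 0.02502 = 0.04103 ≈ 4.1 percentage points.

4.1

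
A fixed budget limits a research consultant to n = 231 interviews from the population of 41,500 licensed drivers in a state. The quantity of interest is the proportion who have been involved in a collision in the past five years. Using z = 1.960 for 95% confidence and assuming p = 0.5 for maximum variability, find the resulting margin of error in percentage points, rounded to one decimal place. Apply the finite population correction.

6.4

Finite-population factor: (N−n)/(N−1) = (41500−231)/(41500−1) = 0.9945.
SE(p̂) = √[p(1−p)/n · (N−n)/(N−1)] = √[0.2500/231 × 0.9945] = 0.03281.
E = z × SE = 1.960 × 0.03281 = 0.06430 ≈ 6.4 percentage points.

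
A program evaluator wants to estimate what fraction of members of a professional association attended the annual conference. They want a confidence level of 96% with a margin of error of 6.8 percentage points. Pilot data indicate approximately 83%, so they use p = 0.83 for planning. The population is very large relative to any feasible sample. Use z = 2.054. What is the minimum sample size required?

129

With p = 0.83, p(1−p) = 0.1411.
n = z²·p(1−p)/E² = 2.054² × 0.1411 / 0.068² = 4.2189 × 0.1411 / 0.004624 ≈ 128.74.
Rounding up gives n = 129.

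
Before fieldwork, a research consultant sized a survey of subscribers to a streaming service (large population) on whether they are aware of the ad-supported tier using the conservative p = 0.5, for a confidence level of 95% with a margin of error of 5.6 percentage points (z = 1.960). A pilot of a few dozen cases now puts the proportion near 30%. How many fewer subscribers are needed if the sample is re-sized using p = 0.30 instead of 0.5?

Conservative (p = 0.5): n = 1.960² × 0.25 / 0.056² ≈ 306.25 → 307.
Using p = 0.30: p(1−p) = 0.2100, so n = 1.960² × 0.2100 / 0.056² ≈ 257.25 → 258.
Reduction: 307 − 258 = 49.

49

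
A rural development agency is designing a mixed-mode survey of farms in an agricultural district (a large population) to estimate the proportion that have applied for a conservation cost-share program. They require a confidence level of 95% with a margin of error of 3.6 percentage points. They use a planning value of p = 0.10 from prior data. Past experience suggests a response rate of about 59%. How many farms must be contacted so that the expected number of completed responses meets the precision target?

For 95% confidence, z = 1.960.
Completed interviews needed: n₀ = 1.960² × 0.0900 / 0.036² ≈ 266.78 → 267.
At a 59% response rate, contacts needed = 267 / 0.59 ≈ 452.54 → 453.

453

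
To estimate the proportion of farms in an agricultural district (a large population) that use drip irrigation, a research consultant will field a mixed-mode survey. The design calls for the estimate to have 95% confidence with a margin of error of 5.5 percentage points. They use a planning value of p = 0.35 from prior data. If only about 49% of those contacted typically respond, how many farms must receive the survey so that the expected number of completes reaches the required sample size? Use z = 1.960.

Completed interviews needed: n₀ = 1.960² × 0.2275 / 0.055² ≈ 288.91 → 289.
At a 49% response rate, contacts needed = 289 / 0.49 ≈ 589.80 → 590.

590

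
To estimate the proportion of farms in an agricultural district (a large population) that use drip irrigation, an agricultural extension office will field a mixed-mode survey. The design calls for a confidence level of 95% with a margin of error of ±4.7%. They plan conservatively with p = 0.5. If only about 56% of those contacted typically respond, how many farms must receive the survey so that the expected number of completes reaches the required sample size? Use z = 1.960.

Completed interviews needed: n₀ = 1.960² × 0.2500 / 0.047² ≈ 434.77 → 435.
At a 56% response rate, contacts needed = 435 / 0.56 ≈ 776.79 → 777.

777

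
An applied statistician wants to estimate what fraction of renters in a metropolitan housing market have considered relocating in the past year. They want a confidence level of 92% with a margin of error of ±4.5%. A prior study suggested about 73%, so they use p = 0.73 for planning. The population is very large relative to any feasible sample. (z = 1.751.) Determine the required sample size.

With p = 0.73, p(1−p) = 0.1971.
n = z²·p(1−p)/E² = 1.751² × 0.1971 / 0.045² = 3.0660 × 0.1971 / 0.002025 ≈ 298.42.
Rounding up gives n = 299.

299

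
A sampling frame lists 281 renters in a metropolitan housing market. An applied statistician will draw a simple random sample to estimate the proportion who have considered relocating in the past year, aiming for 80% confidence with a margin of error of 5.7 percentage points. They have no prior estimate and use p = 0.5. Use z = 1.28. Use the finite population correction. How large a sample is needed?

88

Unadjusted: n₀ = 1.28² × 0.50 × 0.50 / 0.057² ≈ 126.07, so n₀ = 127.
Finite population correction with N = 281: n = n₀ / (1 + (n₀−1)/N) = 127 / (1 + 126/281) = 127 / 1.4484 ≈ 87.68.
Rounding up, n = 88.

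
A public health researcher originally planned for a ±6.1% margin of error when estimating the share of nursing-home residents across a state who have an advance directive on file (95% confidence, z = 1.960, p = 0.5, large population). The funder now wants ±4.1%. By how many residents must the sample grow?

313

At ±6.1%: n = 1.960² × 0.2500 / 0.061² ≈ 258.10 → 259.
At ±4.1%: n = 1.960² × 0.2500 / 0.041² ≈ 571.33 → 572.
Additional respondents: 572 − 259 = 313.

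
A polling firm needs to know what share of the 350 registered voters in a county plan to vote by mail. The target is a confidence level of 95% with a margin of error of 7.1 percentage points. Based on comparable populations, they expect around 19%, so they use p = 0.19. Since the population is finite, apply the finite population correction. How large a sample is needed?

For 95% confidence, z = 1.960.
Unadjusted: n₀ = 1.960² × 0.19 × 0.81 / 0.071² ≈ 117.28, so n₀ = 118.
Finite population correction with N = 350: n = n₀ / (1 + (n₀−1)/N) = 118 / (1 + 117/350) = 118 / 1.3343 ≈ 88.44.
Rounding up, n = 89.

89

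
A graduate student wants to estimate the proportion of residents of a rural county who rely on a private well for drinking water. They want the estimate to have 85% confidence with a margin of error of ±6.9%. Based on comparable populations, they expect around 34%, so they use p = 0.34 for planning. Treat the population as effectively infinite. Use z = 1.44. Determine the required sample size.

With p = 0.34, p(1−p) = 0.2244.
n = z²·p(1−p)/E² = 1.44² × 0.2244 / 0.069² = 2.0736 × 0.2244 / 0.004761 ≈ 97.73.
Rounding up gives n = 98.

98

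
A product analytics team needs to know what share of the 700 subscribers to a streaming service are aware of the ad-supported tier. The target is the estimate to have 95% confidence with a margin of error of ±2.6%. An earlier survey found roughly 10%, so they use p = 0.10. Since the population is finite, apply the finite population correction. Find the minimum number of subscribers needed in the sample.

296

For 95% confidence, z = 1.960.
Unadjusted: n₀ = 1.960² × 0.10 × 0.90 / 0.026² ≈ 511.46, so n₀ = 512.
Finite population correction with N = 700: n = n₀ / (1 + (n₀−1)/N) = 512 / (1 + 511/700) = 512 / 1.7300 ≈ 295.95.
Rounding up, n = 296.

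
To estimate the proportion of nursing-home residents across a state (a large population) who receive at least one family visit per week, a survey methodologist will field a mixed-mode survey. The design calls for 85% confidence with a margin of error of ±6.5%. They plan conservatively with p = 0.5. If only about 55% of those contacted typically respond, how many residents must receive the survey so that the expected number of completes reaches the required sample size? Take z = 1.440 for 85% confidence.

224

Completed interviews needed: n₀ = 1.440² × 0.2500 / 0.065² ≈ 122.70 → 123.
At a 55% response rate, contacts needed = 123 / 0.55 ≈ 223.64 → 224.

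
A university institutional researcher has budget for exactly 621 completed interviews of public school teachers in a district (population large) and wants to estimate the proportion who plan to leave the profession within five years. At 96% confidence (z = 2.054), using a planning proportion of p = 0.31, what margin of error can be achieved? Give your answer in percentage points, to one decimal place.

3.8

SE(p̂) = √[p(1−p)/n] = √[0.2139/621] = 0.01856.
E = z × SE = 2.054 × 0.01856 = 0.03812, or 3.8 percentage points.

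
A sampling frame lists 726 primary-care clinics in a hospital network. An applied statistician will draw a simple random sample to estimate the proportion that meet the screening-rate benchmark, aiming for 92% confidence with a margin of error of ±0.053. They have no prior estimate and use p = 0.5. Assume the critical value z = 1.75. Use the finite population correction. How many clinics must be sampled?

Unadjusted: n₀ = 1.75² × 0.50 × 0.50 / 0.053² ≈ 272.56, so n₀ = 273.
Finite population correction with N = 726: n = n₀ / (1 + (n₀−1)/N) = 273 / (1 + 272/726) = 273 / 1.3747 ≈ 198.60.
Rounding up, n = 199.

199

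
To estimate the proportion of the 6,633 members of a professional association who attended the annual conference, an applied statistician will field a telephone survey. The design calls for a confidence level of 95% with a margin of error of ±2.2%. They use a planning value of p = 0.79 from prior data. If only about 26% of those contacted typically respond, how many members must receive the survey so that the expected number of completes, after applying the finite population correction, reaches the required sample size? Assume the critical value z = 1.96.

4227

Completed interviews needed (unadjusted): n₀ = 1.96² × 0.1659 / 0.022² ≈ 1316.78 → 1317.
FPC for N = 6,633: n = 1317 / (1 + 1316/6633) = 1317 / 1.1984 ≈ 1098.96 → 1099.
At a 26% response rate, contacts needed = 1099 / 0.26 ≈ 4226.92 → 4227.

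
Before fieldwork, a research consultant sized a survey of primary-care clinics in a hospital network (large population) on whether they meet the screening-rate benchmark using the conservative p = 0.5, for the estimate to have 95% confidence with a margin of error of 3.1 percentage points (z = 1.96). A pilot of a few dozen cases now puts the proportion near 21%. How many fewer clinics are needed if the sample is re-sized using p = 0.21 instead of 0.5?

336

Conservative (p = 0.5): n = 1.96² × 0.25 / 0.031² ≈ 999.38 → 1000.
Using p = 0.21: p(1−p) = 0.1659, so n = 1.96² × 0.1659 / 0.031² ≈ 663.19 → 664.
Reduction: 1000 − 664 = 336.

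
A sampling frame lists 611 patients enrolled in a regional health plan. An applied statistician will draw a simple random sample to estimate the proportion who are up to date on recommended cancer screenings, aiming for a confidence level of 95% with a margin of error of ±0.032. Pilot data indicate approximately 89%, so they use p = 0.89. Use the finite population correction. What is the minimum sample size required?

230

For 95% confidence, z = 1.960.
Unadjusted: n₀ = 1.960² × 0.89 × 0.11 / 0.032² ≈ 367.28, so n₀ = 368.
Finite population correction with N = 611: n = n₀ / (1 + (n₀−1)/N) = 368 / (1 + 367/611) = 368 / 1.6007 ≈ 229.91.
Rounding up, n = 230.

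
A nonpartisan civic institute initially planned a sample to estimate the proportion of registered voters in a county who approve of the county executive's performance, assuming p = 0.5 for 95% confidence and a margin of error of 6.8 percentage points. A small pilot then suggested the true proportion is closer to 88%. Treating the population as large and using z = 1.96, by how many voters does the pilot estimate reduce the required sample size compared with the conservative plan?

Conservative (p = 0.5): n = 1.96² × 0.25 / 0.068² ≈ 207.70 → 208.
Using p = 0.88: p(1−p) = 0.1056, so n = 1.96² × 0.1056 / 0.068² ≈ 87.73 → 88.
Reduction: 208 − 88 = 120.

120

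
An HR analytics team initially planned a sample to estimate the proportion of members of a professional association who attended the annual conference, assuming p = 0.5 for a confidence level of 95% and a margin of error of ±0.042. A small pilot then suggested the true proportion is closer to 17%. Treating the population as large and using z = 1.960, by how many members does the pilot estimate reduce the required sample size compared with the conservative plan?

237

Conservative (p = 0.5): n = 1.960² × 0.25 / 0.042² ≈ 544.44 → 545.
Using p = 0.17: p(1−p) = 0.1411, so n = 1.960² × 0.1411 / 0.042² ≈ 307.28 → 308.
Reduction: 545 − 308 = 237.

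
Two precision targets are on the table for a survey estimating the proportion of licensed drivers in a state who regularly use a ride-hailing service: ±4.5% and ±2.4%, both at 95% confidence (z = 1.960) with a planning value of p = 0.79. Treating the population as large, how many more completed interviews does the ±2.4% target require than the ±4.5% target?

792

At ±4.5%: n = 1.960² × 0.1659 / 0.045² ≈ 314.73 → 315.
At ±2.4%: n = 1.960² × 0.1659 / 0.024² ≈ 1106.46 → 1107.
Additional respondents: 1107 − 315 = 792.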